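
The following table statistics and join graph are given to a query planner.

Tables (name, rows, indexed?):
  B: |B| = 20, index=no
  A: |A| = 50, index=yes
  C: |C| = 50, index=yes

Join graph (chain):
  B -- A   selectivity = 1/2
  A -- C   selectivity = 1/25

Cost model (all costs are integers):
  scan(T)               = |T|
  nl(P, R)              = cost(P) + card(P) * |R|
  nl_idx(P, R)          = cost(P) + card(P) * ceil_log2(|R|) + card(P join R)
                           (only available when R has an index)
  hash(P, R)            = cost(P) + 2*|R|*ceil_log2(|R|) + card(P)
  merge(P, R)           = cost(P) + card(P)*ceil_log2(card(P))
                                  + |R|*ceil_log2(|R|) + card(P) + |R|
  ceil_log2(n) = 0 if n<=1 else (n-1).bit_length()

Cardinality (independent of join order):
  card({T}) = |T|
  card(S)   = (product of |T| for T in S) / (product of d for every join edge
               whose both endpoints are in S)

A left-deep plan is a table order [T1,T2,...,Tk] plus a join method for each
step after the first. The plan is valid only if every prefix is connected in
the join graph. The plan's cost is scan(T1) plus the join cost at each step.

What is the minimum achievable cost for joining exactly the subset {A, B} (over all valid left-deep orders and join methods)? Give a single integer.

Selinger DP over subsets of {A,B}:
  {B}: scan cost=20, card=20
  {A}: scan cost=50, card=50
  {AB}: card=500; try (B,hash)→300, (A,merge)→490, (B,merge)→520, (A,hash)→640, (A,nl_idx)→640, (A,nl)→1020 …(+1); best=300 via (B,hash)

300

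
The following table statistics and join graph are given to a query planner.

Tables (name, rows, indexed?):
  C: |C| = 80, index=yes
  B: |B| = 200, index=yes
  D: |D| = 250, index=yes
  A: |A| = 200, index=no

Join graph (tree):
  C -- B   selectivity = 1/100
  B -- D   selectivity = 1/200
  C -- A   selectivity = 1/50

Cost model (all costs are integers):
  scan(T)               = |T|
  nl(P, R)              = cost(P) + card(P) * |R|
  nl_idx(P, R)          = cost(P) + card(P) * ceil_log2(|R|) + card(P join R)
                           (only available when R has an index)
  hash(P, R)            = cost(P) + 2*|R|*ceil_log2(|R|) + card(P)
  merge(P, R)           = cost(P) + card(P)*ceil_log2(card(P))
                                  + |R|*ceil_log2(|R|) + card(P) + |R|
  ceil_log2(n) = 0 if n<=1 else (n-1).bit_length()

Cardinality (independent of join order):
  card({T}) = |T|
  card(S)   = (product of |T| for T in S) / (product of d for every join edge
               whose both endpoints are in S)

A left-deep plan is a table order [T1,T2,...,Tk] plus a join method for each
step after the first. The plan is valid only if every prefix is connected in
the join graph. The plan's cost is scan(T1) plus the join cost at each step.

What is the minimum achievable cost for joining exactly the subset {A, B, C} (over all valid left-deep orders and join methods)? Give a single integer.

Selinger DP over subsets of {A,B,C}:
  {C}: scan cost=80, card=80
  {B}: scan cost=200, card=200
  {A}: scan cost=200, card=200
  {BC}: card=160; try (B,nl_idx)→880, (C,hash)→1520, (C,nl_idx)→1760, (B,merge)→2520, (C,merge)→2640, (B,hash)→3360 …(+2); best=880 via (B,nl_idx)
  {AC}: card=320; try (C,hash)→1520, (C,nl_idx)→1920, (A,merge)→2520, (C,merge)→2640, (A,hash)→3360, (A,nl)→16080 …(+1); best=1520 via (C,hash)
  {ABC}: card=640; try (A,merge)→4120, (A,hash)→4240, (B,nl_idx)→4720, (B,hash)→5040, (B,merge)→6520, (A,nl)→32880 …(+1); best=4120 via (A,merge)

4120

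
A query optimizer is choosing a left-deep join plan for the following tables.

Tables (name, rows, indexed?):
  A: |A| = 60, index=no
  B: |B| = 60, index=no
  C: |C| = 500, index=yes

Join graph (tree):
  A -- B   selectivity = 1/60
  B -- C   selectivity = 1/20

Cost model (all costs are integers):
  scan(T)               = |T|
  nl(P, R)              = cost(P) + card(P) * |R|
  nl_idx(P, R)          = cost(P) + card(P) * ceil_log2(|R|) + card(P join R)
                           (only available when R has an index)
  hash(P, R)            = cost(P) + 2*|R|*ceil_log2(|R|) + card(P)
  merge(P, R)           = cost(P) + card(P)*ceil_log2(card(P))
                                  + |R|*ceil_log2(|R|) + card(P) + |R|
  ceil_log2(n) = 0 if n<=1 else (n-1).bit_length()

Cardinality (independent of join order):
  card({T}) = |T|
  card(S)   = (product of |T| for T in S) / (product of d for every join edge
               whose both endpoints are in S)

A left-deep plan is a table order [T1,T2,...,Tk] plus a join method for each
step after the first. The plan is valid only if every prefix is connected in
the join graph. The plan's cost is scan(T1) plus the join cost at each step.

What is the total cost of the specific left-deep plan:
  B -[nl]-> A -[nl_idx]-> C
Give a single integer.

step 1: scan B: cost=60, card=60
step 2: join A via nl
    card(P join A) = 60*60/(60) = 60
    cost = 60 + 60*60 = 3660
step 3: join C via nl_idx
    card(P join C) = 60*500/(20) = 1500
    cost = 3660 + 60*9 + 1500 = 5700

5700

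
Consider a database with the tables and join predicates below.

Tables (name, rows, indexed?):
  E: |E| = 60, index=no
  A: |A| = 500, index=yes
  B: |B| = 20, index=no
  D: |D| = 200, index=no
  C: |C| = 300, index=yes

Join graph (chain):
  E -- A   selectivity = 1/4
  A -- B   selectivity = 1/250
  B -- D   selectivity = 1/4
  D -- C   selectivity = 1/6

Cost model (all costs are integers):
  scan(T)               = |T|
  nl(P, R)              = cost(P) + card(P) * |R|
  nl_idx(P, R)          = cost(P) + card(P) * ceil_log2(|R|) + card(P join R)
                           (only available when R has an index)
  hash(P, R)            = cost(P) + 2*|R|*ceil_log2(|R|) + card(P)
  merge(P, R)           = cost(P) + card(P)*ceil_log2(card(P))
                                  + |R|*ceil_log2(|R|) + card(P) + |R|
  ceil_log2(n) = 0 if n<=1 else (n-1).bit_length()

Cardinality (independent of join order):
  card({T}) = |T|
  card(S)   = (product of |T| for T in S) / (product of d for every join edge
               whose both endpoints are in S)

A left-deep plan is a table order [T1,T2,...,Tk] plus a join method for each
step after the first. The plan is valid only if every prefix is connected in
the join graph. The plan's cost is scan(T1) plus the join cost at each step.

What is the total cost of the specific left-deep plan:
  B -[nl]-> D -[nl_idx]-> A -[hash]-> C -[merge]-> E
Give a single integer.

step 1: scan B: cost=20, card=20
step 2: join D via nl
    card(P join D) = 20*200/(4) = 1000
    cost = 20 + 20*200 = 4020
step 3: join A via nl_idx
    card(P join A) = 1000*500/(250) = 2000
    cost = 4020 + 1000*9 + 2000 = 15020
step 4: join C via hash
    card(P join C) = 2000*300/(6) = 100000
    cost = 15020 + 2*300*9 + 2000 = 22420
step 5: join E via merge
    card(P join E) = 100000*60/(4) = 1500000
    cost = 22420 + 100000*17 + 60*6 + 100000 + 60 = 1822840

1822840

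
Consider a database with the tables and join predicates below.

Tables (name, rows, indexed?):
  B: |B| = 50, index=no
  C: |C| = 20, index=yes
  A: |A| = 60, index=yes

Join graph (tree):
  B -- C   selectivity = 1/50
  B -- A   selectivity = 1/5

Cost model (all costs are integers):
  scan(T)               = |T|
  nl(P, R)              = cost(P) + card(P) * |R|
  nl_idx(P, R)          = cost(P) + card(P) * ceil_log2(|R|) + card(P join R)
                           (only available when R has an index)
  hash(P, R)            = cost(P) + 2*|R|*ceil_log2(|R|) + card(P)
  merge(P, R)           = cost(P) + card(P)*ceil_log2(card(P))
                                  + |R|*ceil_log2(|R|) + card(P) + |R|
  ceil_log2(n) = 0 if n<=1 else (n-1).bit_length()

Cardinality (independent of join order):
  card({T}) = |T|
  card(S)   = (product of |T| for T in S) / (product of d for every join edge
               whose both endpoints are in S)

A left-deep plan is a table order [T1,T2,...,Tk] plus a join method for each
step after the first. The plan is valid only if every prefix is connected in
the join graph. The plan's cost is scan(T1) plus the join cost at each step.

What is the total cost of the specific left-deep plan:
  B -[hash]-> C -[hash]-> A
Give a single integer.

step 1: scan B: cost=50, card=50
step 2: join C via hash
    card(P join C) = 50*20/(50) = 20
    cost = 50 + 2*20*5 + 50 = 300
step 3: join A via hash
    card(P join A) = 20*60/(5) = 240
    cost = 300 + 2*60*6 + 20 = 1040

1040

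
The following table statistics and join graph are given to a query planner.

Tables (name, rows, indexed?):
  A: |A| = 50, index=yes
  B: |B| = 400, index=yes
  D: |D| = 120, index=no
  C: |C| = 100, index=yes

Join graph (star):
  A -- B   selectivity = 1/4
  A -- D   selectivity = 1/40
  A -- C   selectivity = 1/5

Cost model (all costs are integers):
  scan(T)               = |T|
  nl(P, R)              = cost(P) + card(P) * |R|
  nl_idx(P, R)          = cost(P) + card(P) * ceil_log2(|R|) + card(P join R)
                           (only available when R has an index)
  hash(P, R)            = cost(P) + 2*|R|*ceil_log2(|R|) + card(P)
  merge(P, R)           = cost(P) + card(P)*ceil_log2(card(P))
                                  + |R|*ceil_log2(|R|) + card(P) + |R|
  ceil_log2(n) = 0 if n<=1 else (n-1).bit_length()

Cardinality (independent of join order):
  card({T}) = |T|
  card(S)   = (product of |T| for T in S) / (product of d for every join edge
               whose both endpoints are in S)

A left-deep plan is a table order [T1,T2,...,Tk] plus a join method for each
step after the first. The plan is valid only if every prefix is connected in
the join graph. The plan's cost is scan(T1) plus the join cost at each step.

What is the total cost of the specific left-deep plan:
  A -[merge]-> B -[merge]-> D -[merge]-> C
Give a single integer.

301160

step 1: scan A: cost=50, card=50
step 2: join B via merge
    card(P join B) = 50*400/(4) = 5000
    cost = 50 + 50*6 + 400*9 + 50 + 400 = 4400
step 3: join D via merge
    card(P join D) = 5000*120/(40) = 15000
    cost = 4400 + 5000*13 + 120*7 + 5000 + 120 = 75360
step 4: join C via merge
    card(P join C) = 15000*100/(5) = 300000
    cost = 75360 + 15000*14 + 100*7 + 15000 + 100 = 301160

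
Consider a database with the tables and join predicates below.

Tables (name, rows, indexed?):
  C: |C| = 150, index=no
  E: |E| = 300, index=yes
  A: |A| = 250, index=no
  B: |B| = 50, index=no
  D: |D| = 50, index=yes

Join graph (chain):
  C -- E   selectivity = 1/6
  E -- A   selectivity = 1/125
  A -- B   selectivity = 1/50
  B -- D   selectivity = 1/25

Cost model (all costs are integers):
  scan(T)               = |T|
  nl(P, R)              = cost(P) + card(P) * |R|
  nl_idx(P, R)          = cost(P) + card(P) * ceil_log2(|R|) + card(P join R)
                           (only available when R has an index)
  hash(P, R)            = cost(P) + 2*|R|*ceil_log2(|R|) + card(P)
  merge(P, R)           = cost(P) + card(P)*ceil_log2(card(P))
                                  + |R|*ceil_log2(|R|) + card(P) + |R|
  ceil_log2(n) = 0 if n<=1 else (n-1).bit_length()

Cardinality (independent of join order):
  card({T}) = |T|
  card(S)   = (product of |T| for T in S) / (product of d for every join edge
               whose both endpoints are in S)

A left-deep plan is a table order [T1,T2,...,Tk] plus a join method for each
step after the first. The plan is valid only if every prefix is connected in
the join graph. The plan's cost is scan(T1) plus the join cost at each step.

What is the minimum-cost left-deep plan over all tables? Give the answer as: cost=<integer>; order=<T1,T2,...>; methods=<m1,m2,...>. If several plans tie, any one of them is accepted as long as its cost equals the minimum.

cost=8750; order=A,B,E,D,C; methods=hash,nl_idx,hash,hash

Selinger DP (subsets sized 1..n):
  {C}: scan cost=150, card=150
  {E}: scan cost=300, card=300
  {A}: scan cost=250, card=250
  {B}: scan cost=50, card=50
  {D}: scan cost=50, card=50
  {CE}: card=7500; try (C,hash)→3000, (E,merge)→4500, (C,merge)→4650, (E,hash)→5700, (E,nl_idx)→9000, (E,nl)→45150 …(+1); best=3000 via (C,hash)
  {AE}: card=600; try (E,nl_idx)→3100, (A,hash)→4600, (E,merge)→5500, (A,merge)→5550, (E,hash)→5900, (E,nl)→75250 …(+1); best=3100 via (E,nl_idx)
  {AB}: card=250; try (B,hash)→1100, (A,merge)→2650, (B,merge)→2850, (A,hash)→4100, (A,nl)→12550, (B,nl)→12750; best=1100 via (B,hash)
  {BD}: card=100; try (D,nl_idx)→450, (D,hash)→700, (B,hash)→700, (D,merge)→750, (B,merge)→750, (D,nl)→2550 …(+1); best=450 via (D,nl_idx)
  {ACE}: card=15000; try (C,hash)→6100, (C,merge)→11050, (A,hash)→14500, (C,nl)→93100, (A,merge)→110250, (A,nl)→1878000; best=6100 via (C,hash)
  {ABE}: card=600; try (E,nl_idx)→3950, (B,hash)→4300, (E,merge)→6350, (E,hash)→6750, (B,merge)→10050, (B,nl)→33100 …(+1); best=3950 via (E,nl_idx)
  {ABD}: card=500; try (D,hash)→1950, (D,nl_idx)→3100, (A,merge)→3500, (D,merge)→3700, (A,hash)→4550, (D,nl)→13600 …(+1); best=1950 via (D,hash)
  {ABCE}: card=15000; try (C,hash)→6950, (C,merge)→11900, (B,hash)→21700, (C,nl)→93950, (B,merge)→231450, (B,nl)→756100; best=6950 via (C,hash)
  {ABDE}: card=1200; try (D,hash)→5150, (E,nl_idx)→7650, (E,hash)→7850, (D,nl_idx)→8750, (E,merge)→9950, (D,merge)→10900 …(+2); best=5150 via (D,hash)
  {ABCDE}: card=30000; try (C,hash)→8750, (C,merge)→20900, (D,hash)→22550, (D,nl_idx)→126950, (C,nl)→185150, (D,merge)→232300 …(+1); best=8750 via (C,hash)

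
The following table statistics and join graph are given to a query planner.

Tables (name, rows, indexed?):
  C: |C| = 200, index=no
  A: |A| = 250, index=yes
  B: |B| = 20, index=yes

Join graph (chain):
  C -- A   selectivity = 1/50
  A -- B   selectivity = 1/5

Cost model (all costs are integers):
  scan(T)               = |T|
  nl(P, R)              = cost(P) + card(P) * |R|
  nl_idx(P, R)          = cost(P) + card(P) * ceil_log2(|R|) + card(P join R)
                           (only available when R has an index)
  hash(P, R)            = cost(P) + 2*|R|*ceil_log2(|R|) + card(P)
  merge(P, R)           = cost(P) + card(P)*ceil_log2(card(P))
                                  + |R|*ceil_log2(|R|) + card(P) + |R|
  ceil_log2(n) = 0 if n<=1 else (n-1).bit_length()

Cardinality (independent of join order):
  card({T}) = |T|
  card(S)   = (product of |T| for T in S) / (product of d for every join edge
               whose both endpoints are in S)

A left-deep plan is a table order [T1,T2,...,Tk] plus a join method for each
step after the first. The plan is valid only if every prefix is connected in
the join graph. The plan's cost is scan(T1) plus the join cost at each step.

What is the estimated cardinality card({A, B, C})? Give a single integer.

4000

Tables in S: A(250), B(20), C(200)
Edges inside S: C-A(d=50), A-B(d=5)
numerator = 250 * 20 * 200 = 1000000
denominator = 50 * 5 = 250
card(S) = 1000000 / 250 = 4000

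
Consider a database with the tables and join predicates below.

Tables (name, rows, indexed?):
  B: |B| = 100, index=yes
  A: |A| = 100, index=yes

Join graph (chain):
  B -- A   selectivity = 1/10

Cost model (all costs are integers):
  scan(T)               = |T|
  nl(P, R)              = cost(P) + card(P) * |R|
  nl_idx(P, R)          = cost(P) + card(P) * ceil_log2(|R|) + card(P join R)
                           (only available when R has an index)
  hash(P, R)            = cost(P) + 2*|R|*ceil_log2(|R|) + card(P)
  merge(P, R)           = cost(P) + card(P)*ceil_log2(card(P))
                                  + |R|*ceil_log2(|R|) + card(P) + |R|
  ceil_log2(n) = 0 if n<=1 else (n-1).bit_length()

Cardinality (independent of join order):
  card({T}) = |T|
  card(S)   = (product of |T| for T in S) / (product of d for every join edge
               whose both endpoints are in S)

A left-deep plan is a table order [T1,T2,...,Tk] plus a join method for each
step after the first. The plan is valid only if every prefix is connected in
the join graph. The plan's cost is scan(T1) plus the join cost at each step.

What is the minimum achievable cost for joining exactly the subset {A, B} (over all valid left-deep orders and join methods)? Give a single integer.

Selinger DP over subsets of {A,B}:
  {B}: scan cost=100, card=100
  {A}: scan cost=100, card=100
  {AB}: card=1000; try (B,hash)→1600, (A,hash)→1600, (B,merge)→1700, (A,merge)→1700, (B,nl_idx)→1800, (A,nl_idx)→1800 …(+2); best=1600 via (B,hash)

1600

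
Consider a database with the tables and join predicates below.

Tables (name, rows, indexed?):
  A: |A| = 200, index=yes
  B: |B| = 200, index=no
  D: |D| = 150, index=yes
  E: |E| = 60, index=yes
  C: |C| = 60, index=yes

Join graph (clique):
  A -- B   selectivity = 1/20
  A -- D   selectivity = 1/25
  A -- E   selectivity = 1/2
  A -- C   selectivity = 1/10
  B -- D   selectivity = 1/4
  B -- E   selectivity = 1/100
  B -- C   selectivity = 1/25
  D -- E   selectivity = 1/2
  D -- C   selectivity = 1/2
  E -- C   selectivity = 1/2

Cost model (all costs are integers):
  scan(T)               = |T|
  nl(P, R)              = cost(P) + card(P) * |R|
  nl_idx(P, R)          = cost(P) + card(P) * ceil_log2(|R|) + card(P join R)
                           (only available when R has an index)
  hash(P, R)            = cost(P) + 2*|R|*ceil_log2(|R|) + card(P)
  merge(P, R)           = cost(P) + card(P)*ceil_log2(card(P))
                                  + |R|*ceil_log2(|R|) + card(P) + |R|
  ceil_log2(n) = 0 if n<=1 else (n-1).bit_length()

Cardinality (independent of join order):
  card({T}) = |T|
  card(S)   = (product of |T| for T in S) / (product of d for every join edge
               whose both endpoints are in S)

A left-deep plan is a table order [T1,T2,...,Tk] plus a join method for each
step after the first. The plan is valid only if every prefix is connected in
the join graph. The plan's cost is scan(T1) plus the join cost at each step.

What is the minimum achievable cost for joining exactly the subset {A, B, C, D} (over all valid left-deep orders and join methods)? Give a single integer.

Selinger DP over subsets of {A,B,C,D}:
  {A}: scan cost=200, card=200
  {B}: scan cost=200, card=200
  {D}: scan cost=150, card=150
  {C}: scan cost=60, card=60
  {AB}: card=2000; try (B,hash)→3600, (A,hash)→3600, (B,merge)→3800, (A,merge)→3800, (A,nl_idx)→3800, (B,nl)→40200 …(+1); best=3600 via (B,hash)
  {AD}: card=1200; try (A,nl_idx)→2550, (D,hash)→2800, (D,nl_idx)→3000, (A,merge)→3300, (D,merge)→3350, (A,hash)→3500 …(+2); best=2550 via (A,nl_idx)
  {AC}: card=1200; try (C,hash)→1120, (A,nl_idx)→1740, (A,merge)→2280, (C,merge)→2420, (C,nl_idx)→2600, (A,hash)→3320 …(+2); best=1120 via (C,hash)
  {BD}: card=7500; try (D,hash)→2800, (B,merge)→3300, (D,merge)→3350, (B,hash)→3500, (D,nl_idx)→9300, (B,nl)→30150 …(+1); best=2800 via (D,hash)
  {BC}: card=480; try (C,hash)→1120, (C,nl_idx)→1880, (B,merge)→2280, (C,merge)→2420, (B,hash)→3320, (B,nl)→12060 …(+1); best=1120 via (C,hash)
  {CD}: card=4500; try (C,hash)→1020, (D,merge)→1830, (C,merge)→1920, (D,hash)→2520, (D,nl_idx)→5040, (C,nl_idx)→5550 …(+2); best=1020 via (C,hash)
  {ABD}: card=3000; try (B,hash)→6950, (D,hash)→8000, (A,hash)→13500, (B,merge)→18750, (D,nl_idx)→22600, (D,merge)→28950 …(+5); best=6950 via (B,hash)
  {ABC}: card=480; try (A,hash)→4800, (A,nl_idx)→5440, (B,hash)→5520, (C,hash)→6320, (A,merge)→7720, (C,nl_idx)→16080 …(+5); best=4800 via (A,hash)
  {ACD}: card=3600; try (C,hash)→4470, (D,hash)→4720, (A,hash)→8720, (C,nl_idx)→13350, (D,nl_idx)→14320, (D,merge)→16870 …(+6); best=4470 via (C,hash)
  {BCD}: card=9000; try (D,hash)→4000, (D,merge)→7270, (B,hash)→8720, (C,hash)→11020, (D,nl_idx)→13960, (C,nl_idx)→56800 …(+5); best=4000 via (D,hash)
  {ABCD}: card=360; try (D,hash)→7680, (D,nl_idx)→9000, (C,hash)→10670, (D,merge)→10950, (B,hash)→11270, (A,hash)→16200 …(+9); best=7680 via (D,hash)

7680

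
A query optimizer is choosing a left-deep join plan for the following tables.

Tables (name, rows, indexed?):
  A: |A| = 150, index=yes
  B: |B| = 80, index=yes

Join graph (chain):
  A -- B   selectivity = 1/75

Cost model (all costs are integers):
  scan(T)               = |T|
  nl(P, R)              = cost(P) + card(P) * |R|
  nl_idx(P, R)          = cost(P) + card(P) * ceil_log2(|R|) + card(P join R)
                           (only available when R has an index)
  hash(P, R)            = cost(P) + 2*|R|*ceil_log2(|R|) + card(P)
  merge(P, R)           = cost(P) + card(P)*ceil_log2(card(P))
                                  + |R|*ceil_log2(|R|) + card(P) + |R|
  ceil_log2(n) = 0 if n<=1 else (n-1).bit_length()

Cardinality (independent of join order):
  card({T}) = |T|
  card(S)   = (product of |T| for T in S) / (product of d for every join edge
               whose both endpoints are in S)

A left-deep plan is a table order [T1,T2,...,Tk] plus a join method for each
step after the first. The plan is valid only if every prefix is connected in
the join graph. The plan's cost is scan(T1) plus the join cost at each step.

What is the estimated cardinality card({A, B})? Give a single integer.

160

Tables in S: A(150), B(80)
Edges inside S: A-B(d=75)
numerator = 150 * 80 = 12000
denominator = 75 = 75
card(S) = 12000 / 75 = 160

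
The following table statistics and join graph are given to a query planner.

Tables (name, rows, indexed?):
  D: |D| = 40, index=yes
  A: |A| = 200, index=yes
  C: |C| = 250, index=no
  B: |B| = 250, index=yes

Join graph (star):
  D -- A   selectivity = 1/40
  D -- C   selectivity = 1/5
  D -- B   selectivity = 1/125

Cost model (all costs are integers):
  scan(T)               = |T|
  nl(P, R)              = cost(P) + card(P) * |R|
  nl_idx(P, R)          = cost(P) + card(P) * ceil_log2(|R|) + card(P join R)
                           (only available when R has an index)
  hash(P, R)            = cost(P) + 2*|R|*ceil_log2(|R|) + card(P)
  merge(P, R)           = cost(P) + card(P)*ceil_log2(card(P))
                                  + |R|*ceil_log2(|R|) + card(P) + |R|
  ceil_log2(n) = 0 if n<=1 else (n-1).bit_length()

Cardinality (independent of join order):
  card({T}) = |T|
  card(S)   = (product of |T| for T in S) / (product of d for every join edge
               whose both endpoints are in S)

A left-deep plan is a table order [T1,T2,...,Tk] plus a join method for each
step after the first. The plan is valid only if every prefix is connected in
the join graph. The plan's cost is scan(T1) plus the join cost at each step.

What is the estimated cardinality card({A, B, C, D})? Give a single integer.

20000

Tables in S: A(200), B(250), C(250), D(40)
Edges inside S: D-A(d=40), D-C(d=5), D-B(d=125)
numerator = 200 * 250 * 250 * 40 = 500000000
denominator = 40 * 5 * 125 = 25000
card(S) = 500000000 / 25000 = 20000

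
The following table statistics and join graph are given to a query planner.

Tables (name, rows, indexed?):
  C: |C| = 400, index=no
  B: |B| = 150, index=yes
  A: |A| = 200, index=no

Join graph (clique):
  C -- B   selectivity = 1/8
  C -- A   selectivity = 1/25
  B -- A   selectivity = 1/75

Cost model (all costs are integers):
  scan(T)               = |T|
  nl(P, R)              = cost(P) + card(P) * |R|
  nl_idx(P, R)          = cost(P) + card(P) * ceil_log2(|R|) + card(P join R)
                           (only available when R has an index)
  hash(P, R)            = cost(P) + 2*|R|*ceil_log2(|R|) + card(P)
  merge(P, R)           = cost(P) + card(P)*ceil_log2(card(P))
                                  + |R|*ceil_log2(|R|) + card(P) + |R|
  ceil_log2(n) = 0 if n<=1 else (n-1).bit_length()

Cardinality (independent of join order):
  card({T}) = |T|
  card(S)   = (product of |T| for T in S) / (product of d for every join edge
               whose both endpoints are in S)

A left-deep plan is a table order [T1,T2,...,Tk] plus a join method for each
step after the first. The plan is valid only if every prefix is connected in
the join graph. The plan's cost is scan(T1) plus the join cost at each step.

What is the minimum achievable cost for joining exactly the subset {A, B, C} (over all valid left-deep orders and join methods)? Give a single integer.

9600

Selinger DP over subsets of {A,B,C}:
  {C}: scan cost=400, card=400
  {B}: scan cost=150, card=150
  {A}: scan cost=200, card=200
  {BC}: card=7500; try (B,hash)→3200, (C,merge)→5500, (B,merge)→5750, (C,hash)→7500, (B,nl_idx)→11100, (C,nl)→60150 …(+1); best=3200 via (B,hash)
  {AC}: card=3200; try (A,hash)→4000, (C,merge)→6000, (A,merge)→6200, (C,hash)→7600, (C,nl)→80200, (A,nl)→80400; best=4000 via (A,hash)
  {AB}: card=400; try (B,nl_idx)→2200, (B,hash)→2800, (A,merge)→3300, (B,merge)→3350, (A,hash)→3500, (A,nl)→30150 …(+1); best=2200 via (B,nl_idx)
  {ABC}: card=800; try (B,hash)→9600, (C,hash)→9800, (C,merge)→10200, (A,hash)→13900, (B,nl_idx)→30400, (B,merge)→46950 …(+4); best=9600 via (B,hash)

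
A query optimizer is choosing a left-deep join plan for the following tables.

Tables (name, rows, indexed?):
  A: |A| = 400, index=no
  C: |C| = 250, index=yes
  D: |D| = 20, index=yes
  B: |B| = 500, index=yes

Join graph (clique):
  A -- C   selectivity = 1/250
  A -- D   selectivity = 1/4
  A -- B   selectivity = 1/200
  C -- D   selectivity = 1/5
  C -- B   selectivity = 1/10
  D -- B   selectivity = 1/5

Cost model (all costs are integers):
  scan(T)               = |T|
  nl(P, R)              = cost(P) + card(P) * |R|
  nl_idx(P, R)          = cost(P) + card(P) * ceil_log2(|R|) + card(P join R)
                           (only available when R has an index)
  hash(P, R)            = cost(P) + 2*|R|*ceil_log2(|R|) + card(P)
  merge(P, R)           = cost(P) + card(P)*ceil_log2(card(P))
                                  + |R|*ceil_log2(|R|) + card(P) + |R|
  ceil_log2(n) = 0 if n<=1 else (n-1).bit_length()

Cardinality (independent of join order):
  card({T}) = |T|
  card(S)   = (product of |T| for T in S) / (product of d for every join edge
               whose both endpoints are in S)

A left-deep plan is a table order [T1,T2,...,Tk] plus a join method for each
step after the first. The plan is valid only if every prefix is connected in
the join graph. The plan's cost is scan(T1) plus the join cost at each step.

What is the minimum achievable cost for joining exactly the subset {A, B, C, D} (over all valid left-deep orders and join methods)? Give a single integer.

Selinger DP over subsets of {A,B,C,D}:
  {A}: scan cost=400, card=400
  {C}: scan cost=250, card=250
  {D}: scan cost=20, card=20
  {B}: scan cost=500, card=500
  {AC}: card=400; try (C,nl_idx)→4000, (C,hash)→4800, (A,merge)→6500, (C,merge)→6650, (A,hash)→7700, (A,nl)→100250 …(+1); best=4000 via (C,nl_idx)
  {AD}: card=2000; try (D,hash)→1000, (A,merge)→4140, (D,nl_idx)→4400, (D,merge)→4520, (A,hash)→7240, (A,nl)→8020 …(+1); best=1000 via (D,hash)
  {AB}: card=1000; try (B,nl_idx)→5000, (A,hash)→8200, (B,merge)→9400, (A,merge)→9500, (B,hash)→9800, (B,nl)→200400 …(+1); best=5000 via (B,nl_idx)
  {CD}: card=1000; try (D,hash)→700, (C,nl_idx)→1180, (C,merge)→2390, (D,nl_idx)→2500, (D,merge)→2620, (C,hash)→4040 …(+2); best=700 via (D,hash)
  {BC}: card=12500; try (C,hash)→5000, (B,merge)→7500, (C,merge)→7750, (B,hash)→9500, (B,nl_idx)→15000, (C,nl_idx)→17000 …(+2); best=5000 via (C,hash)
  {BD}: card=2000; try (D,hash)→1200, (B,nl_idx)→2200, (D,nl_idx)→5000, (B,merge)→5140, (D,merge)→5620, (B,hash)→9040 …(+2); best=1200 via (D,hash)
  {ACD}: card=400; try (D,hash)→4600, (D,nl_idx)→6400, (C,hash)→7000, (D,merge)→8120, (A,hash)→8900, (D,nl)→12000 …(+5); best=4600 via (D,hash)
  {ABC}: card=100; try (B,nl_idx)→7700, (C,hash)→10000, (B,merge)→13000, (C,nl_idx)→13100, (B,hash)→13400, (C,merge)→18250 …(+5); best=7700 via (B,nl_idx)
  {ABD}: card=1000; try (D,hash)→6200, (A,hash)→10400, (D,nl_idx)→11000, (B,hash)→12000, (D,merge)→16120, (B,nl_idx)→20000 …(+5); best=6200 via (D,hash)
  {BCD}: card=10000; try (C,hash)→7200, (B,hash)→10700, (B,merge)→16700, (D,hash)→17700, (B,nl_idx)→19700, (C,nl_idx)→27200 …(+6); best=7200 via (C,hash)
  {ABCD}: card=20; try (D,hash)→8000, (D,nl_idx)→8220, (B,nl_idx)→8220, (D,merge)→8620, (D,nl)→9700, (C,hash)→11200 …(+9); best=8000 via (D,hash)

8000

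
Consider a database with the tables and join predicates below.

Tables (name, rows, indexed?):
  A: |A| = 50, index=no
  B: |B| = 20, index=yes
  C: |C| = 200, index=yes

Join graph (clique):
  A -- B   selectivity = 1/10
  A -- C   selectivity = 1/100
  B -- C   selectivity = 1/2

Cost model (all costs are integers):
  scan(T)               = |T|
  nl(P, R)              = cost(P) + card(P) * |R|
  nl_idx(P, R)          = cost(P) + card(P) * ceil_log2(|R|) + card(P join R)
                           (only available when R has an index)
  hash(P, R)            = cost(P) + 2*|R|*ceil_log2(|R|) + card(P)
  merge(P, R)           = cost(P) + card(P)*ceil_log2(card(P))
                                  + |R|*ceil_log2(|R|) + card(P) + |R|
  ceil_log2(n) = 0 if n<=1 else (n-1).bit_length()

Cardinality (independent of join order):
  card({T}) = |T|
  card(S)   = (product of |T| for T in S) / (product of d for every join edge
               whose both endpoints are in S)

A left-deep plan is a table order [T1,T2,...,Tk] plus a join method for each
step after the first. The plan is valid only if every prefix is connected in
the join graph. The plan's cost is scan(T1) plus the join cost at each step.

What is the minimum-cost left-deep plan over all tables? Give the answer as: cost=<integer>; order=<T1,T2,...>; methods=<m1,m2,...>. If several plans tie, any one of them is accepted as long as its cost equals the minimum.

cost=850; order=A,C,B; methods=nl_idx,hash

Selinger DP (subsets sized 1..n):
  {A}: scan cost=50, card=50
  {B}: scan cost=20, card=20
  {C}: scan cost=200, card=200
  {AB}: card=100; try (B,hash)→300, (B,nl_idx)→400, (A,merge)→490, (B,merge)→520, (A,hash)→640, (A,nl)→1020 …(+1); best=300 via (B,hash)
  {AC}: card=100; try (C,nl_idx)→550, (A,hash)→1000, (C,merge)→2200, (A,merge)→2350, (C,hash)→3300, (C,nl)→10050 …(+1); best=550 via (C,nl_idx)
  {BC}: card=2000; try (B,hash)→600, (C,merge)→1940, (B,merge)→2120, (C,nl_idx)→2180, (B,nl_idx)→3200, (C,hash)→3240 …(+2); best=600 via (B,hash)
  {ABC}: card=100; try (B,hash)→850, (B,nl_idx)→1150, (C,nl_idx)→1200, (B,merge)→1470, (B,nl)→2550, (C,merge)→2900 …(+5); best=850 via (B,hash)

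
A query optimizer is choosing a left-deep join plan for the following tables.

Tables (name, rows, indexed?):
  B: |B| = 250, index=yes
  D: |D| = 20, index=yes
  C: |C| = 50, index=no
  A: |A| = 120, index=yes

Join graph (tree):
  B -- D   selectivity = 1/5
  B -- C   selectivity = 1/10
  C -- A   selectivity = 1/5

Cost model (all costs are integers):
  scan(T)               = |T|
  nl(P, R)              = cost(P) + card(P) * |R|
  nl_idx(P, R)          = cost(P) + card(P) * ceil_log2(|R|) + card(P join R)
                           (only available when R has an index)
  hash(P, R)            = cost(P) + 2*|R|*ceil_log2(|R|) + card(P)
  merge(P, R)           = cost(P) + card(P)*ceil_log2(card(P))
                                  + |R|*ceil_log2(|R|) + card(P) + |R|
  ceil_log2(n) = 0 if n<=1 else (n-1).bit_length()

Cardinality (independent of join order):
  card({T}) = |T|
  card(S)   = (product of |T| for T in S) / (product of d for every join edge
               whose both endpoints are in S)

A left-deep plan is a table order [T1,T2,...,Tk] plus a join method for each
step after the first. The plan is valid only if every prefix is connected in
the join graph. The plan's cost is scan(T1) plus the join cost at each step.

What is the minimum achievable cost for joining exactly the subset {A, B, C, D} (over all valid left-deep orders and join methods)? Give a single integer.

8980

Selinger DP over subsets of {A,B,C,D}:
  {B}: scan cost=250, card=250
  {D}: scan cost=20, card=20
  {C}: scan cost=50, card=50
  {A}: scan cost=120, card=120
  {BD}: card=1000; try (D,hash)→700, (B,nl_idx)→1180, (B,merge)→2390, (D,nl_idx)→2500, (D,merge)→2620, (B,hash)→4040 …(+2); best=700 via (D,hash)
  {BC}: card=1250; try (C,hash)→1100, (B,nl_idx)→1700, (B,merge)→2650, (C,merge)→2850, (B,hash)→4100, (B,nl)→12550 …(+1); best=1100 via (C,hash)
  {AC}: card=1200; try (C,hash)→840, (A,merge)→1360, (C,merge)→1430, (A,nl_idx)→1600, (A,hash)→1780, (A,nl)→6050 …(+1); best=840 via (C,hash)
  {BCD}: card=5000; try (C,hash)→2300, (D,hash)→2550, (C,merge)→12050, (D,nl_idx)→12350, (D,merge)→16220, (D,nl)→26100 …(+1); best=2300 via (C,hash)
  {ABC}: card=30000; try (A,hash)→4030, (B,hash)→6040, (A,merge)→17060, (B,merge)→17490, (A,nl_idx)→39850, (B,nl_idx)→40440 …(+2); best=4030 via (A,hash)
  {ABCD}: card=120000; try (A,hash)→8980, (D,hash)→34230, (A,merge)→73260, (A,nl_idx)→157300, (D,nl_idx)→274030, (D,merge)→484150 …(+2); best=8980 via (A,hash)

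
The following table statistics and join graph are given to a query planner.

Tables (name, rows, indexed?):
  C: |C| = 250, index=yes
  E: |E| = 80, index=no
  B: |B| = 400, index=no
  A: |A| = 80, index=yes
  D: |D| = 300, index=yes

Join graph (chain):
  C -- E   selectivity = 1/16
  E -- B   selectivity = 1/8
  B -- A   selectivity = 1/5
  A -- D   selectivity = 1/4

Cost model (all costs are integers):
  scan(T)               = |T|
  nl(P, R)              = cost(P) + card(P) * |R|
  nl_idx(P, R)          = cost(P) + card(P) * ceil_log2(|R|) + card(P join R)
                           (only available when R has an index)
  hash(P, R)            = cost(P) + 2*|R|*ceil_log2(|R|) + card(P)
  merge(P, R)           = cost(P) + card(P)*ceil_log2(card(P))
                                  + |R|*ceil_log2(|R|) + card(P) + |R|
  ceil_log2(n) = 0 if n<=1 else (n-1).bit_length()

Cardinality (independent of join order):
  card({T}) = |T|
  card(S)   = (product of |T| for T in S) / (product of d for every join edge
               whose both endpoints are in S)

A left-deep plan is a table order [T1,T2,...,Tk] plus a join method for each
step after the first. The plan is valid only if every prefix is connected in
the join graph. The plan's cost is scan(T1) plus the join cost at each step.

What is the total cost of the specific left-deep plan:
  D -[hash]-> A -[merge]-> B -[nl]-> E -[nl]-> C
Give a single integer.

step 1: scan D: cost=300, card=300
step 2: join A via hash
    card(P join A) = 300*80/(4) = 6000
    cost = 300 + 2*80*7 + 300 = 1720
step 3: join B via merge
    card(P join B) = 6000*400/(5) = 480000
    cost = 1720 + 6000*13 + 400*9 + 6000 + 400 = 89720
step 4: join E via nl
    card(P join E) = 480000*80/(8) = 4800000
    cost = 89720 + 480000*80 = 38489720
step 5: join C via nl
    card(P join C) = 4800000*250/(16) = 75000000
    cost = 38489720 + 4800000*250 = 1238489720

1238489720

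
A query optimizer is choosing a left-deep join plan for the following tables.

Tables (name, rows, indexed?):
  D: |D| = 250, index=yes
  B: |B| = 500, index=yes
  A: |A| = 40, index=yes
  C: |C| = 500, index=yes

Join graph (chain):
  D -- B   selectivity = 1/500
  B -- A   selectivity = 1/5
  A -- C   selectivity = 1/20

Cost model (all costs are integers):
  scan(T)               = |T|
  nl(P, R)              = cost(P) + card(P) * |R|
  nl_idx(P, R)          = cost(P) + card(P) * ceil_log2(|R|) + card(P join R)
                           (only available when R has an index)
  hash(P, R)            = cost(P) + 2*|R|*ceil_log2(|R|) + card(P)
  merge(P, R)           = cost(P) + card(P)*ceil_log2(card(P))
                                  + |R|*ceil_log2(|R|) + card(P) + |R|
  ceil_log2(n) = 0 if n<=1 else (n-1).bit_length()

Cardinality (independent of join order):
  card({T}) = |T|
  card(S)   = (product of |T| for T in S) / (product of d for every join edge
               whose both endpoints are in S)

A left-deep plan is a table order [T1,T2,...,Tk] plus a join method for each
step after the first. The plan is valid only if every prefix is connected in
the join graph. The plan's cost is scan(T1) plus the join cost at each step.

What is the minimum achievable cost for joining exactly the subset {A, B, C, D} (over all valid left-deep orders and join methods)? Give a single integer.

Selinger DP over subsets of {A,B,C,D}:
  {D}: scan cost=250, card=250
  {B}: scan cost=500, card=500
  {A}: scan cost=40, card=40
  {C}: scan cost=500, card=500
  {BD}: card=250; try (B,nl_idx)→2750, (D,nl_idx)→4750, (D,hash)→5000, (B,merge)→7500, (D,merge)→7750, (B,hash)→9500 …(+2); best=2750 via (B,nl_idx)
  {AB}: card=4000; try (A,hash)→1480, (B,nl_idx)→4400, (B,merge)→5320, (A,merge)→5780, (A,nl_idx)→7500, (B,hash)→9080 …(+2); best=1480 via (A,hash)
  {AC}: card=1000; try (C,nl_idx)→1400, (A,hash)→1480, (A,nl_idx)→4500, (C,merge)→5320, (A,merge)→5780, (C,hash)→9080 …(+2); best=1400 via (C,nl_idx)
  {ABD}: card=2000; try (A,hash)→3480, (A,merge)→5280, (A,nl_idx)→6250, (D,hash)→9480, (A,nl)→12750, (D,nl_idx)→35480 …(+2); best=3480 via (A,hash)
  {ABC}: card=100000; try (B,hash)→11400, (C,hash)→14480, (B,merge)→17400, (C,merge)→58480, (B,nl_idx)→110400, (C,nl_idx)→137480 …(+2); best=11400 via (B,hash)
  {ABCD}: card=50000; try (C,hash)→14480, (C,merge)→32480, (C,nl_idx)→71480, (D,hash)→115400, (D,nl_idx)→861400, (C,nl)→1003480 …(+2); best=14480 via (C,hash)

14480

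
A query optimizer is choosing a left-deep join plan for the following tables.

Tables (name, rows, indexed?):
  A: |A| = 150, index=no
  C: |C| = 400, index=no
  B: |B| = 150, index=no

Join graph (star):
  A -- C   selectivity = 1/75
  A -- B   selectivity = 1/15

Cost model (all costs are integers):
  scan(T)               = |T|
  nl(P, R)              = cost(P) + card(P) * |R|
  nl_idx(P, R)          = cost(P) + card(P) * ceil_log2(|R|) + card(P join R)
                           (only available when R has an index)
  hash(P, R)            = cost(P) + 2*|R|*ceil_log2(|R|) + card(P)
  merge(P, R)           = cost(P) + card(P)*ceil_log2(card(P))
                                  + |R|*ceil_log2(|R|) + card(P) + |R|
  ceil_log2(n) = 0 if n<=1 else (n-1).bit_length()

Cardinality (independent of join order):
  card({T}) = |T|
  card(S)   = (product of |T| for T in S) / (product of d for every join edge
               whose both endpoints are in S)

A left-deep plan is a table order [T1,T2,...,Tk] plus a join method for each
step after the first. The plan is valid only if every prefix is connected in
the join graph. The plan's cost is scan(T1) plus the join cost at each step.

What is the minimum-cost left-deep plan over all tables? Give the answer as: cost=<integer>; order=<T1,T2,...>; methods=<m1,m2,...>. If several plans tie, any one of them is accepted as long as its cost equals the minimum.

Selinger DP (subsets sized 1..n):
  {A}: scan cost=150, card=150
  {C}: scan cost=400, card=400
  {B}: scan cost=150, card=150
  {AC}: card=800; try (A,hash)→3200, (C,merge)→5500, (A,merge)→5750, (C,hash)→7500, (C,nl)→60150, (A,nl)→60400; best=3200 via (A,hash)
  {AB}: card=1500; try (B,hash)→2700, (A,hash)→2700, (B,merge)→2850, (A,merge)→2850, (B,nl)→22650, (A,nl)→22650; best=2700 via (B,hash)
  {ABC}: card=8000; try (B,hash)→6400, (C,hash)→11400, (B,merge)→13350, (C,merge)→24700, (B,nl)→123200, (C,nl)→602700; best=6400 via (B,hash)

cost=6400; order=C,A,B; methods=hash,hash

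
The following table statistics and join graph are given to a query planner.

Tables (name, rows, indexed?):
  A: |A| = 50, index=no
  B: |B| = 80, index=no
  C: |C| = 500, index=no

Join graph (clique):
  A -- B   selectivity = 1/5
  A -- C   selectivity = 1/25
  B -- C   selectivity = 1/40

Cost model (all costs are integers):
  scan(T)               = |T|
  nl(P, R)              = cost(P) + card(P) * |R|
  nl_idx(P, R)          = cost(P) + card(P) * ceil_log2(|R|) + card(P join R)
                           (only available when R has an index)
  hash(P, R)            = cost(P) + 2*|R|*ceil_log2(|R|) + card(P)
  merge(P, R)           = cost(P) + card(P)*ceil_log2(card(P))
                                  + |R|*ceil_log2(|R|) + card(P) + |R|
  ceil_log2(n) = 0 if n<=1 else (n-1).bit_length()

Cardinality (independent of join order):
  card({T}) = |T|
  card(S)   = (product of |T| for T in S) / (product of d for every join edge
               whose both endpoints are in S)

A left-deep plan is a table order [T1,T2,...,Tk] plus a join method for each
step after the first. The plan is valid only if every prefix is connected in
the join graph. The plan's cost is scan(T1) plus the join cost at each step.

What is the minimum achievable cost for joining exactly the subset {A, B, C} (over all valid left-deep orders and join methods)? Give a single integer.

3720

Selinger DP over subsets of {A,B,C}:
  {A}: scan cost=50, card=50
  {B}: scan cost=80, card=80
  {C}: scan cost=500, card=500
  {AB}: card=800; try (A,hash)→760, (B,merge)→1040, (A,merge)→1070, (B,hash)→1220, (B,nl)→4050, (A,nl)→4080; best=760 via (A,hash)
  {AC}: card=1000; try (A,hash)→1600, (C,merge)→5400, (A,merge)→5850, (C,hash)→9100, (C,nl)→25050, (A,nl)→25500; best=1600 via (A,hash)
  {BC}: card=1000; try (B,hash)→2120, (C,merge)→5720, (B,merge)→6140, (C,hash)→9160, (C,nl)→40080, (B,nl)→40500; best=2120 via (B,hash)
  {ABC}: card=400; try (B,hash)→3720, (A,hash)→3720, (C,hash)→10560, (B,merge)→13240, (A,merge)→13470, (C,merge)→14560 …(+3); best=3720 via (B,hash)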